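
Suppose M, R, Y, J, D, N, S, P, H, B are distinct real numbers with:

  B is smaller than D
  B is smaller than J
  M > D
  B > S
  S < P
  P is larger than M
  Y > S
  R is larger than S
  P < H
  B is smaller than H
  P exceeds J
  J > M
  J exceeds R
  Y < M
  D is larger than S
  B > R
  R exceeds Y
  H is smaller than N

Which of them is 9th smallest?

H

Chaining the given pairs: S < Y < R < B < D < M < J < P < H < N.
The 9th smallest is H.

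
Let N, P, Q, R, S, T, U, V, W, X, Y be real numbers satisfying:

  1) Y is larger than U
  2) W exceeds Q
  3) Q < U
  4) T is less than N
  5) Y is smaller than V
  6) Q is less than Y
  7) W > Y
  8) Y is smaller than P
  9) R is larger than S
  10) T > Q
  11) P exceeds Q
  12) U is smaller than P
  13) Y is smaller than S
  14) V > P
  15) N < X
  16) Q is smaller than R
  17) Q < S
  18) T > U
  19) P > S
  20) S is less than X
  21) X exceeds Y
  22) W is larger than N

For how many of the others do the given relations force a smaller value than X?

Directly below X: Y, S, N.
One step further: Q, U, T (6 so far).
Nothing else is reachable below X; 6 in all.

6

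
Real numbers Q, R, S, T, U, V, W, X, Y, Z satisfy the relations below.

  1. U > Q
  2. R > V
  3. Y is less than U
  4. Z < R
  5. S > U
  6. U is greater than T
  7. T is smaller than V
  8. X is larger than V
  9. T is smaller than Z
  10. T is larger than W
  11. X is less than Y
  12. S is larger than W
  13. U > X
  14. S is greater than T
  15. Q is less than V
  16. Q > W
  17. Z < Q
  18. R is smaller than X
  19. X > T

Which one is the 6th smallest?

R

Piecing the relations together gives one ordering: W < T < Z < Q < V < R < X < Y < U < S.
Counting 6 from the smallest end gives R.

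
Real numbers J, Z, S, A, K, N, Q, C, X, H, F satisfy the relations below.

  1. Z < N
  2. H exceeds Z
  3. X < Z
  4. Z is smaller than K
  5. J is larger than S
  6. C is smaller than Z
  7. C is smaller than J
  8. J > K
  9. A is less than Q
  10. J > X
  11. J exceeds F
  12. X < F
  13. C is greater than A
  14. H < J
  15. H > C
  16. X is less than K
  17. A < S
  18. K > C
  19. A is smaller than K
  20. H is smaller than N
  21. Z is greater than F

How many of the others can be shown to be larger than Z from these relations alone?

4

From Z the given relations immediately reach H, K, N.
From those, J — 4 in total.
No other element is forced above Z by the given relations, so the count is 4.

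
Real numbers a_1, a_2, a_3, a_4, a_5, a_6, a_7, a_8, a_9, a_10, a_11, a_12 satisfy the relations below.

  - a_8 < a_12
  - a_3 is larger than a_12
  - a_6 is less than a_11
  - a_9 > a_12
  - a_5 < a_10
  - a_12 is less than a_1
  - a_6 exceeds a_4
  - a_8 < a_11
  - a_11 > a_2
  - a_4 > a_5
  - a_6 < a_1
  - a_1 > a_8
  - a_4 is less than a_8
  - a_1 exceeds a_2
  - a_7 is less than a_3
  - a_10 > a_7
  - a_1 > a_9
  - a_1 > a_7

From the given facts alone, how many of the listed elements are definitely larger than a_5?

9

From a_5 the given relations immediately reach a_4, a_10.
From those, a_8, a_6 — 4 in total.
From those, a_12, a_11, a_1 — 7 in total.
From those, a_9, a_3 — 9 in total.
No other element is forced above a_5 by the given relations, so the count is 9.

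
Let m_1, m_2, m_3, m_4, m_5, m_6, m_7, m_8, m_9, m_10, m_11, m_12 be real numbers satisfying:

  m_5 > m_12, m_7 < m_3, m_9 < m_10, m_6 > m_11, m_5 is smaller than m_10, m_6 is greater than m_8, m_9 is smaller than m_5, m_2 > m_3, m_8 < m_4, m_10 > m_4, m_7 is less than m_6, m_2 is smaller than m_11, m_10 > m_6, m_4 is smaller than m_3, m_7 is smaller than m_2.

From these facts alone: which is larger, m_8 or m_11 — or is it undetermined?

Link the given pairs in sequence: m_8 < m_4; m_4 < m_3; m_3 < m_2; m_2 < m_11.
Together: m_8 < m_4 < m_3 < m_2 < m_11.
So m_11 is larger.

m_11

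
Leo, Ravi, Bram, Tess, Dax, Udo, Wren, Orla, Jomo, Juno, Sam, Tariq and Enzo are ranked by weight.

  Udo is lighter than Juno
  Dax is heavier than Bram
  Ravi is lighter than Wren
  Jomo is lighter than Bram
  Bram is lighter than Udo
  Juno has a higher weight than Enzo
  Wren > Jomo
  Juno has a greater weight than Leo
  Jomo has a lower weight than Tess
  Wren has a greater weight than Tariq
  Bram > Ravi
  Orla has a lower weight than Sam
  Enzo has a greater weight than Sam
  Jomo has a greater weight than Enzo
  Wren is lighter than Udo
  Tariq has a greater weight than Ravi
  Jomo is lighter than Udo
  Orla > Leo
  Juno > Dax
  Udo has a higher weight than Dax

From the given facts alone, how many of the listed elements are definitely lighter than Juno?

11

The elements the relations force below Juno are Ravi, Leo, Tariq, Orla, Sam, Enzo, Jomo, Bram, Dax, Wren, Udo — no chain reaches any other.
That is 11.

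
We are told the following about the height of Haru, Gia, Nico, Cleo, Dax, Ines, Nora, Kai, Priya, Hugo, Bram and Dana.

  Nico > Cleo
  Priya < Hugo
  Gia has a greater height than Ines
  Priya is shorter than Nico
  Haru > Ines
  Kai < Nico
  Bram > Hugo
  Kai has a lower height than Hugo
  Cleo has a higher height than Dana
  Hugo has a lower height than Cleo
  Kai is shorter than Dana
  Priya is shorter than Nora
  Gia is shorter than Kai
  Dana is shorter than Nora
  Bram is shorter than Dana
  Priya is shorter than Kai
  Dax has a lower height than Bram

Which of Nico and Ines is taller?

Ines < Gia and Gia < Kai give Ines < Kai.
With Kai < Hugo: Ines < Gia < Kai < Hugo.
With Hugo < Bram: Ines < Gia < Kai < Hugo < Bram.
With Bram < Dana: Ines < Gia < Kai < Hugo < Bram < Dana.
Then Dana < Cleo extends the chain to Cleo.
Then Cleo < Nico extends the chain to Nico.
So Ines < Nico; Nico is the taller of the two.

Nico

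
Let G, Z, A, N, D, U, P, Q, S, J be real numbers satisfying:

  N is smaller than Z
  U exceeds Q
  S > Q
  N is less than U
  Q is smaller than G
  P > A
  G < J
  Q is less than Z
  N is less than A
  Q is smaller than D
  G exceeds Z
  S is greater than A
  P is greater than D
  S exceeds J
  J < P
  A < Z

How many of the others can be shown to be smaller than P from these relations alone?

7

Directly below P: D, A, J.
One step further: Q, N, G (6 so far).
One step further: Z (7 so far).
Nothing else is reachable below P; 7 in all.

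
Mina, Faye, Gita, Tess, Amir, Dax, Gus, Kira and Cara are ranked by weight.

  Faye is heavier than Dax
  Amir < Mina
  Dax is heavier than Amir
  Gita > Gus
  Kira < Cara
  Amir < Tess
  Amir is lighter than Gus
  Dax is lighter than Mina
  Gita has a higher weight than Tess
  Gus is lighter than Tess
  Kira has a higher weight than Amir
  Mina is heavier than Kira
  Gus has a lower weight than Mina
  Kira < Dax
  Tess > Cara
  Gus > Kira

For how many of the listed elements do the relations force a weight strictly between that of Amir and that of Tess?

3

The relations place Amir below Tess. An element lies strictly between them when it is forced above Amir and also forced below Tess.
Above Amir: {Kira, Gus, Dax, Cara, Gita, Faye, Mina}. Below Tess: {Kira, Gus, Cara}.
Intersection: {Kira, Gus, Cara} — 3.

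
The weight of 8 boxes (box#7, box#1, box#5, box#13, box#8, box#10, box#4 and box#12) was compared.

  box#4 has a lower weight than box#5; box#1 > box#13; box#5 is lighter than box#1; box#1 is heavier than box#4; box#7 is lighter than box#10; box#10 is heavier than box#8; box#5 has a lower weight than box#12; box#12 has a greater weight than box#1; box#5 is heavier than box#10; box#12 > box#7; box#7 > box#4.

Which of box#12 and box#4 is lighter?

Link the given pairs in sequence: box#4 < box#7; box#7 < box#10; box#10 < box#5; box#5 < box#1; box#1 < box#12.
Together: box#4 < box#7 < box#10 < box#5 < box#1 < box#12.
So box#4 < box#12; box#4 is the lighter of the two.

box#4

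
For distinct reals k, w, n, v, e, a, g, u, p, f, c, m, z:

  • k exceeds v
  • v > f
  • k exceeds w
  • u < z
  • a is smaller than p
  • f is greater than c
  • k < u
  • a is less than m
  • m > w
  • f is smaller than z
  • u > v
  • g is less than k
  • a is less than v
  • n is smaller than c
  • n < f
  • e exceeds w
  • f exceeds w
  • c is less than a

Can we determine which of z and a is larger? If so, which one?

z

a < v and v < k give a < k.
Then k < u extends the chain to u.
With u < z: a < v < k < u < z.
So z is larger.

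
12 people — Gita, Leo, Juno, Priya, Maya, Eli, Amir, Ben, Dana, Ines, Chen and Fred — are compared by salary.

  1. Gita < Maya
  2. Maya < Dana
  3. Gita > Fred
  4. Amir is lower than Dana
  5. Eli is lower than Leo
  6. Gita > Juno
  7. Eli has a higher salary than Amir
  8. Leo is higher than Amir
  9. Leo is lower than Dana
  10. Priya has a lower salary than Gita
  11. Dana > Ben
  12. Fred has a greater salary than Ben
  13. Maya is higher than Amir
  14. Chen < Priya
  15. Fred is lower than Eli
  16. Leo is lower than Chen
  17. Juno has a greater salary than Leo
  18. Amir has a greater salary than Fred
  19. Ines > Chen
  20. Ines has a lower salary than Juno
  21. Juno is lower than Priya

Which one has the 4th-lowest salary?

Chaining the given pairs: Ben < Fred < Amir < Eli < Leo < Chen < Ines < Juno < Priya < Gita < Maya < Dana.
The 4th smallest is Eli.

Eli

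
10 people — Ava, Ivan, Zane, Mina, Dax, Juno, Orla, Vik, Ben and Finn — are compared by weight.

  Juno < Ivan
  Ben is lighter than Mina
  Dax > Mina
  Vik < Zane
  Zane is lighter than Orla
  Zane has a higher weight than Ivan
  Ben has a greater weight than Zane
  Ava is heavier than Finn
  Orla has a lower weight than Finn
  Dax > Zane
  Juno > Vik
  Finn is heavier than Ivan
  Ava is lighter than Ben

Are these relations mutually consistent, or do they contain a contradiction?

The single ordering Vik < Juno < Ivan < Zane < Orla < Finn < Ava < Ben < Mina < Dax satisfies every listed relation, so no contradiction arises.

consistent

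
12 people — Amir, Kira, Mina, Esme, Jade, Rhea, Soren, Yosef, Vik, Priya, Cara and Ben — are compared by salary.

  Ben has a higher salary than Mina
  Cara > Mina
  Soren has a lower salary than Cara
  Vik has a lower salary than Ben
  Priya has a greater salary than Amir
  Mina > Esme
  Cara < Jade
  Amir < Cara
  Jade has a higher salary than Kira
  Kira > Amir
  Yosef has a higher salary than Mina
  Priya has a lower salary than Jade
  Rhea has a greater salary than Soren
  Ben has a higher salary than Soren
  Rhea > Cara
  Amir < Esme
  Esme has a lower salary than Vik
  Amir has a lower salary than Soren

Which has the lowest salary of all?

Esme is not least since Amir < Esme; Kira is not least since Amir < Kira; Soren is not least since Amir < Soren; Vik is not least since Esme < Vik; Mina is not least since Esme < Mina; Ben is not least since Vik < Ben; Cara is not least since Amir < Cara; Rhea is not least since Soren < Rhea; Yosef is not least since Mina < Yosef; Priya is not least since Amir < Priya; Jade is not least since Priya < Jade.
Only Amir has nothing below it, so Amir is the lowest salary.

Amir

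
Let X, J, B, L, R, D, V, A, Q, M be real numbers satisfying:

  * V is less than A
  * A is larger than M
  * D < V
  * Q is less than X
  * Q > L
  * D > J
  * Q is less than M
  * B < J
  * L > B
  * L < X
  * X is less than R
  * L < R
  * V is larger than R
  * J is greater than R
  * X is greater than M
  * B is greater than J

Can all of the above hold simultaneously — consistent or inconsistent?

inconsistent

Chaining the given relations yields B < L < Q < M < X < R < J, so B < J. But one relation states J < B. These cannot both hold.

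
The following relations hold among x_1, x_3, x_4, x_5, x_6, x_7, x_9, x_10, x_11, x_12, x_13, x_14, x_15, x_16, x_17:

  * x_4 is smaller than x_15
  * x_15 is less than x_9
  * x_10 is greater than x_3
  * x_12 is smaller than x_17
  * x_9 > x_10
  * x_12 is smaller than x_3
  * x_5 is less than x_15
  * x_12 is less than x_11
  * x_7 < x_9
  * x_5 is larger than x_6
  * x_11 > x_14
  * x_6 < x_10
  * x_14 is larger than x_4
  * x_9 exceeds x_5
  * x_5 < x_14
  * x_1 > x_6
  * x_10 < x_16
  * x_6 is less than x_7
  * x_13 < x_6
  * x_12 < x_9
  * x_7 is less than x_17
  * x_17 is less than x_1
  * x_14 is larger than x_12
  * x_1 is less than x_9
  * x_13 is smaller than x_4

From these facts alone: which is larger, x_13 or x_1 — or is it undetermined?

x_1

x_13 < x_6 and x_6 < x_7 give x_13 < x_7.
Then x_7 < x_17 extends the chain to x_17.
With x_17 < x_1: x_13 < x_6 < x_7 < x_17 < x_1.
So x_1 is larger.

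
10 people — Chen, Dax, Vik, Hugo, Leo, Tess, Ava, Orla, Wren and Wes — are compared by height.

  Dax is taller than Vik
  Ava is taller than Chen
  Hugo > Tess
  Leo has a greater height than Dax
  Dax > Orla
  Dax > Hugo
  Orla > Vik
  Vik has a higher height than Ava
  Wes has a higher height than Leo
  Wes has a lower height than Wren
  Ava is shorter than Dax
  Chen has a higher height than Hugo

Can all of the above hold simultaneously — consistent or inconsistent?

consistent

Every relation is compatible with Tess < Hugo < Chen < Ava < Vik < Orla < Dax < Leo < Wes < Wren; the set is consistent.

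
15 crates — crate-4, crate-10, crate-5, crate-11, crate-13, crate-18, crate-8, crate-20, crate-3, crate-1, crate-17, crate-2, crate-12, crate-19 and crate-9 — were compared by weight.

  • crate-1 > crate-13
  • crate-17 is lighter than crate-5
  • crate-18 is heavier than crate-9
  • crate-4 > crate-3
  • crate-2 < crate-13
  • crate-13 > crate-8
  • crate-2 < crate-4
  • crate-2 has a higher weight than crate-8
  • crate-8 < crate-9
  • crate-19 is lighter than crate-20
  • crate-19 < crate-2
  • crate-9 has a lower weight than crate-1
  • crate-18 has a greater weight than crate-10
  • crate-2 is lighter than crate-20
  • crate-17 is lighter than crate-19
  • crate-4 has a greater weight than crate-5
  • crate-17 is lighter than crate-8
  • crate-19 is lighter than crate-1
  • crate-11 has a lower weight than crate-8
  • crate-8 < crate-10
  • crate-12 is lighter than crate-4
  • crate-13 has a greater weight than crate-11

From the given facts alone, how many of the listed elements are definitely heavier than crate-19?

Directly above crate-19: crate-2, crate-1, crate-20.
One step further: crate-13, crate-4 (5 so far).
Nothing else is reachable above crate-19; 5 in all.

5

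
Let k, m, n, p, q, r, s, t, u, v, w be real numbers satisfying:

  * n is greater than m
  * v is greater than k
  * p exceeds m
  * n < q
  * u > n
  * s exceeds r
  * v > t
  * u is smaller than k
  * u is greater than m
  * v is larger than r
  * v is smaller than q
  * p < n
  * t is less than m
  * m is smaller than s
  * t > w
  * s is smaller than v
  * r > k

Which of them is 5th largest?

Piecing the relations together gives one ordering: w < t < m < p < n < u < k < r < s < v < q.
The 5th largest is k.

k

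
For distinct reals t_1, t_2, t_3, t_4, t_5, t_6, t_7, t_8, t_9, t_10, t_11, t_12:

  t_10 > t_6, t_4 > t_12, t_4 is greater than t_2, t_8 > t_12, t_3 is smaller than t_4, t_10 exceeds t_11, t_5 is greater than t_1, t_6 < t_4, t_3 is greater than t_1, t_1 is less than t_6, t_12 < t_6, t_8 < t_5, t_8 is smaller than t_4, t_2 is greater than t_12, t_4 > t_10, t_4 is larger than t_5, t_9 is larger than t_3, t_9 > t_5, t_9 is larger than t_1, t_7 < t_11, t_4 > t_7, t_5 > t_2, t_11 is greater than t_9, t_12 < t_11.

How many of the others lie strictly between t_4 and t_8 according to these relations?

4

Chaining upward from t_8 reaches: t_5, t_9, t_11, t_10.
Chaining downward from t_4 reaches: t_1, t_12, t_3, t_7, t_2, t_5, t_9, t_6, t_11, t_10.
Strictly between t_8 and t_4 are those in both lists: t_5, t_9, t_11, t_10 — 4 elements.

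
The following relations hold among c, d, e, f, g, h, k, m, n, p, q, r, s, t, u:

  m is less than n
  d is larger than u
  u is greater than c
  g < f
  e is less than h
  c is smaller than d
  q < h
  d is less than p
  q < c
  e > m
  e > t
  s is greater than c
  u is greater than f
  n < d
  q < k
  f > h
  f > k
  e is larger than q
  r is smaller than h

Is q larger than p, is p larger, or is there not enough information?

q < e < h < f < u < d < p, by transitivity through e, h, f, u, d.
So p is larger.

p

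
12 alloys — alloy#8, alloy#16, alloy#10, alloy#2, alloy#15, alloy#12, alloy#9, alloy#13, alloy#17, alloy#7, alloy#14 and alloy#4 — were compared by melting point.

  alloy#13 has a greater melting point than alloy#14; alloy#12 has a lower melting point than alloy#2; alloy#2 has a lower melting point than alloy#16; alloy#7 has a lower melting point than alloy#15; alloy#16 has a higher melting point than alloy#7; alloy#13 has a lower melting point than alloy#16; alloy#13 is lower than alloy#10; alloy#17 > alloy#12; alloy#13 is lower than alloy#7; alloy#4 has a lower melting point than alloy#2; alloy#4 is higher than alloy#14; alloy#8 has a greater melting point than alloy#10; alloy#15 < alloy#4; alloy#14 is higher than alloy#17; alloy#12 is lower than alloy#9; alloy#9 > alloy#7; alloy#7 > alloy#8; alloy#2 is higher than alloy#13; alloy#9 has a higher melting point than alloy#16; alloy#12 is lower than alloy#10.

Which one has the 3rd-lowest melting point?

The consecutive relations fix a unique order: alloy#12 < alloy#17 < alloy#14 < alloy#13 < alloy#10 < alloy#8 < alloy#7 < alloy#15 < alloy#4 < alloy#2 < alloy#16 < alloy#9.
Counting 3 from the smallest end gives alloy#14.

alloy#14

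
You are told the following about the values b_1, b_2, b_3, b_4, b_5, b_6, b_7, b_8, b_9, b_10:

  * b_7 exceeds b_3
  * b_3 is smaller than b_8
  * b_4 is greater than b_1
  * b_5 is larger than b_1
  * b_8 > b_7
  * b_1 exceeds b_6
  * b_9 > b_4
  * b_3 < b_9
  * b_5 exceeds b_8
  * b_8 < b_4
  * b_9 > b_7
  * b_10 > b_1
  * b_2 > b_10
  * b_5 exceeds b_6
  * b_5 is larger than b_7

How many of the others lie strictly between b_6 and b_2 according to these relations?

2

Chaining upward from b_6 reaches: b_1, b_10, b_5, b_4, b_9.
Chaining downward from b_2 reaches: b_1, b_10.
Strictly between b_6 and b_2 are those in both lists: b_1, b_10 — 2 elements.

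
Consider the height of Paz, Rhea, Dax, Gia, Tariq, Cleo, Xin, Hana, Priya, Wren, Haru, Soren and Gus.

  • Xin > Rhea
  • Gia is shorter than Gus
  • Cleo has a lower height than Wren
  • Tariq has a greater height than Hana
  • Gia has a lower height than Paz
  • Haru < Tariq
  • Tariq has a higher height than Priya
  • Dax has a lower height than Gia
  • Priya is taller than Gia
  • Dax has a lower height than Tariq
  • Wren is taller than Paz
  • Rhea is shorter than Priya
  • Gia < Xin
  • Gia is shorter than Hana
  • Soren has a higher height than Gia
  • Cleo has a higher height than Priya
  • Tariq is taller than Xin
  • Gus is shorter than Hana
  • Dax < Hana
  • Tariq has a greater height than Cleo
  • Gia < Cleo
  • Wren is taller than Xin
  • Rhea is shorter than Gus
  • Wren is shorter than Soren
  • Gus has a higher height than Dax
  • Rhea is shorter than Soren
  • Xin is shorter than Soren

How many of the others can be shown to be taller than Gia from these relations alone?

9

From Gia the given relations immediately reach Paz, Gus, Hana, Priya, Xin, Cleo, Soren.
From those, Wren, Tariq — 9 in total.
No other element is forced above Gia by the given relations, so the count is 9.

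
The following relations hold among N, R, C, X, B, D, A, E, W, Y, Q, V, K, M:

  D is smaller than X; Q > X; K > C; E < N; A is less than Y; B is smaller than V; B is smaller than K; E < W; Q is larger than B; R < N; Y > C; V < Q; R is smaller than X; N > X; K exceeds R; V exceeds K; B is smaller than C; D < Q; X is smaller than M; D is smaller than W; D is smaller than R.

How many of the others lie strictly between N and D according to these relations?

2

Chaining upward from D reaches: R, K, X, W, M, V, Q.
Chaining downward from N reaches: R, E, X.
Strictly between D and N are those in both lists: R, X — 2 elements.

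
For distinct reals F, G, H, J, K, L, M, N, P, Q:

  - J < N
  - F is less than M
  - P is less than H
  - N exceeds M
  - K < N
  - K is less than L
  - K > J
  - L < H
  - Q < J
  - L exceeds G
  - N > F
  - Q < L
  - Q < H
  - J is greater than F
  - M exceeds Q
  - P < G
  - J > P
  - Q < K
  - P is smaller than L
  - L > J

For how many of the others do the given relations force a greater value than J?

Directly above J: K, N, L.
One step further: H (4 so far).
No other element is forced above J by the given relations, so the count is 4.

4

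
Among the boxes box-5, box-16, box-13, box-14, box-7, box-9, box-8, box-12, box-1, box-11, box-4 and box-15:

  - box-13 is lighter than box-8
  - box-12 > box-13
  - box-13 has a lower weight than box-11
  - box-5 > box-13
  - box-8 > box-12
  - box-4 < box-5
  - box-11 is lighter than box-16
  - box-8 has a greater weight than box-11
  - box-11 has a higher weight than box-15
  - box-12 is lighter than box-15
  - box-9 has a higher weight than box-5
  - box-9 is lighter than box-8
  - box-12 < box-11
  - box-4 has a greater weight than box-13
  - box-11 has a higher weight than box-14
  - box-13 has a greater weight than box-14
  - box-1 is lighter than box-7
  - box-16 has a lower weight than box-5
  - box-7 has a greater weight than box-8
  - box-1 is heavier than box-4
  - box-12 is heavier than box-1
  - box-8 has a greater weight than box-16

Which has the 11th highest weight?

box-13

Chaining the given pairs: box-14 < box-13 < box-4 < box-1 < box-12 < box-15 < box-11 < box-16 < box-5 < box-9 < box-8 < box-7.
Counting 11 from the largest end gives box-13.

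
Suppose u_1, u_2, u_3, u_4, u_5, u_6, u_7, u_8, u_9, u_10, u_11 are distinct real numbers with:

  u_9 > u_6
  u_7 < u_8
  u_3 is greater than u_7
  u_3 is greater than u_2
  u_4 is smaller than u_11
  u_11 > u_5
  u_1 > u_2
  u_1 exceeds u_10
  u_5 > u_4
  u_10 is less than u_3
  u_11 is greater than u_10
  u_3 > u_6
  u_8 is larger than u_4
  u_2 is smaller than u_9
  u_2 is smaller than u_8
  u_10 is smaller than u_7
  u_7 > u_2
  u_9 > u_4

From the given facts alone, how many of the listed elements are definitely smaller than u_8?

4

The elements the relations force below u_8 are u_10, u_4, u_2, u_7 — no chain reaches any other.
That is 4.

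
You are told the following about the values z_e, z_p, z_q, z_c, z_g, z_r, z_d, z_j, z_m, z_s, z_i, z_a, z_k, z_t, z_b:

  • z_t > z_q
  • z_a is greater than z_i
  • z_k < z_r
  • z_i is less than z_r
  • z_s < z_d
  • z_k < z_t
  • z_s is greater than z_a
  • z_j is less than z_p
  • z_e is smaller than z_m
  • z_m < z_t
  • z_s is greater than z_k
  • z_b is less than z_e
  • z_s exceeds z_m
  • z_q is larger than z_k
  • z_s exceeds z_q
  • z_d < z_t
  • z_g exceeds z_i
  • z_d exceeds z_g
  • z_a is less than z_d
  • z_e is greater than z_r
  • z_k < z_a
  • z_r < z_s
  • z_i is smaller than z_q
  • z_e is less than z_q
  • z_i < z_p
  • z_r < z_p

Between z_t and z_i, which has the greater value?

z_t

The relevant relations are z_i < z_r; z_r < z_e; z_e < z_q; z_q < z_s; z_s < z_d; z_d < z_t.
Together: z_i < z_r < z_e < z_q < z_s < z_d < z_t.
So z_i < z_t; z_t is the larger of the two.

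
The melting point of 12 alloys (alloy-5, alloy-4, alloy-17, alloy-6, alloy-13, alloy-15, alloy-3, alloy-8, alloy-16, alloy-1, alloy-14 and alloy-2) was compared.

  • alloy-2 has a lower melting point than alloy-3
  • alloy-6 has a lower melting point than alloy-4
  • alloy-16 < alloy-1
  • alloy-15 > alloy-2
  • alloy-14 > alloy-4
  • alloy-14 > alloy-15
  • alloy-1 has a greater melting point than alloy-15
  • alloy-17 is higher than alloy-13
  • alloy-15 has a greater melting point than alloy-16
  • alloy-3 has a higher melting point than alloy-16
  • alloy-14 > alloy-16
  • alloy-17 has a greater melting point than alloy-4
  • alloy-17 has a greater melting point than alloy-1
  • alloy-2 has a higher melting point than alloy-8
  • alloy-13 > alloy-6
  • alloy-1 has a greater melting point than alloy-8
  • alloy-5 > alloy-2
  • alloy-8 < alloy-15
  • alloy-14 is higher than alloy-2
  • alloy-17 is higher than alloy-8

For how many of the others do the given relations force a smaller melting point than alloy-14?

The elements the relations force below alloy-14 are alloy-8, alloy-2, alloy-6, alloy-16, alloy-4, alloy-15 — no chain reaches any other.
That is 6.

6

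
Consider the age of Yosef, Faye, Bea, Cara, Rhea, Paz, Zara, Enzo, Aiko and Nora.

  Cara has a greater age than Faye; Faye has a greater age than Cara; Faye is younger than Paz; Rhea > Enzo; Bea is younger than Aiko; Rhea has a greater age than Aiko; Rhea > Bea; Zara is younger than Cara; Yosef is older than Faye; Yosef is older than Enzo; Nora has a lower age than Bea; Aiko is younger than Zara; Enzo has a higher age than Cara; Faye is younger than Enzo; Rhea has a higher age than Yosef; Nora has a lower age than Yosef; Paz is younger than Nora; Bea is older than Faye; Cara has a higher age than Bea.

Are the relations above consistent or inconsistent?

inconsistent

Chaining the given relations yields Faye < Paz < Nora < Bea < Aiko < Zara < Cara, so Faye < Cara. But one relation states Cara < Faye. These cannot both hold.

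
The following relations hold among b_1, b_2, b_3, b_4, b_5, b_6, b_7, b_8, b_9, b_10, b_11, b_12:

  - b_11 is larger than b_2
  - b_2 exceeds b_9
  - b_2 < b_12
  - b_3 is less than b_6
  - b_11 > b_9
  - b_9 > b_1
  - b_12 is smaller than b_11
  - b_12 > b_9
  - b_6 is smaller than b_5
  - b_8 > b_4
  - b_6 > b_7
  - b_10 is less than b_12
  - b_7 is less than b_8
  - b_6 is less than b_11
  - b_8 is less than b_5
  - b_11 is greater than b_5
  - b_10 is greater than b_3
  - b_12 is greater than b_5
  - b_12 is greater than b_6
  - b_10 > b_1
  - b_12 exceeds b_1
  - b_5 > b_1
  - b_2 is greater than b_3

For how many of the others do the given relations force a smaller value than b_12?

Directly below b_12: b_1, b_9, b_6, b_10, b_5, b_2.
One step further: b_7, b_3, b_8 (9 so far).
One step further: b_4 (10 so far).
No other element is forced below b_12 by the given relations, so the count is 10.

10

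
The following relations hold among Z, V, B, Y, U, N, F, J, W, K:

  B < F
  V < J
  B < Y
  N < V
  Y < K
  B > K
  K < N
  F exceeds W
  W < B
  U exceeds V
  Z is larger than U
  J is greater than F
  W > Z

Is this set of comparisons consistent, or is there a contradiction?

Chaining the given relations yields Y < K < N < V < U < Z < W < B, so Y < B. But one relation states B < Y. These cannot both hold.

inconsistent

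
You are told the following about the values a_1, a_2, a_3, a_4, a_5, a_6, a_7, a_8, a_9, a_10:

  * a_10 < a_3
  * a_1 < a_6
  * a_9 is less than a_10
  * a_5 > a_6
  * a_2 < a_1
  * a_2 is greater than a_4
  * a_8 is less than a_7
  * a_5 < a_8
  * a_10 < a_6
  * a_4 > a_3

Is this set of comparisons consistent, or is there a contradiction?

The single ordering a_9 < a_10 < a_3 < a_4 < a_2 < a_1 < a_6 < a_5 < a_8 < a_7 satisfies every listed relation, so no contradiction arises.

consistent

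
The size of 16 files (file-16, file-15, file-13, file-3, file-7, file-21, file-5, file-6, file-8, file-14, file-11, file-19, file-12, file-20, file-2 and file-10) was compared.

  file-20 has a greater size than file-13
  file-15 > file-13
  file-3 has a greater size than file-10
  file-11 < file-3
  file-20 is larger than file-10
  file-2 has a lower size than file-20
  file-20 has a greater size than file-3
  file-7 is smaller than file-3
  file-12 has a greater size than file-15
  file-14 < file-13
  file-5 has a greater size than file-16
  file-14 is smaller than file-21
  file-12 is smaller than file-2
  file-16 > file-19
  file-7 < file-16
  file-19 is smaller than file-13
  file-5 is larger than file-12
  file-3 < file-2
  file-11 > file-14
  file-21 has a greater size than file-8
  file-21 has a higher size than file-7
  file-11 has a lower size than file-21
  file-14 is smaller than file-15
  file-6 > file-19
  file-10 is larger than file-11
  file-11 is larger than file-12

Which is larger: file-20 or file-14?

file-20

file-14 < file-13 and file-13 < file-15 give file-14 < file-15.
Then file-15 < file-12 extends the chain to file-12.
With file-12 < file-11: file-14 < file-13 < file-15 < file-12 < file-11.
With file-11 < file-10: file-14 < file-13 < file-15 < file-12 < file-11 < file-10.
With file-10 < file-3: file-14 < file-13 < file-15 < file-12 < file-11 < file-10 < file-3.
Then file-3 < file-2 extends the chain to file-2.
Then file-2 < file-20 extends the chain to file-20.
So file-14 < file-20; file-20 is the larger of the two.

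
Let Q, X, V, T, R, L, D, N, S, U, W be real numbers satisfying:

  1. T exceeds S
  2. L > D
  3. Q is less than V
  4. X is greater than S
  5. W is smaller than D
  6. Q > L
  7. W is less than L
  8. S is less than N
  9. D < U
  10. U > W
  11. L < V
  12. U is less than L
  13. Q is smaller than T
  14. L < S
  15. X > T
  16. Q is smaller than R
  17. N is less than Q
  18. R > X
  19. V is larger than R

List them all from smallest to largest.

The consecutive links are each given: W < D; D < U; U < L; L < S; S < N; N < Q; Q < T; T < X; X < R; R < V.

W < D < U < L < S < N < Q < T < X < R < V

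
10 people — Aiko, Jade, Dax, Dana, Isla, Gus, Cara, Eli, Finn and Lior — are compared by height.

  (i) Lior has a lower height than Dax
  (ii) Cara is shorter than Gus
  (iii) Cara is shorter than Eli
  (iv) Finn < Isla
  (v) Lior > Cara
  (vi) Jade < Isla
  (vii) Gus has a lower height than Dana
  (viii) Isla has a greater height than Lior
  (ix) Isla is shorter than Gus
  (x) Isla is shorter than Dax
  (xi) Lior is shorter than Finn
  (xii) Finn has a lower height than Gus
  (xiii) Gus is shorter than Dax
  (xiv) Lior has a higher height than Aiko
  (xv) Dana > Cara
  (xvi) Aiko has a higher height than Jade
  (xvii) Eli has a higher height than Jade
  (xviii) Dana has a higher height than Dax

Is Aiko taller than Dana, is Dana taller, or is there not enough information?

Aiko < Lior < Finn < Isla < Gus < Dax < Dana, by transitivity through Lior, Finn, Isla, Gus, Dax.
So Dana is taller.

Dana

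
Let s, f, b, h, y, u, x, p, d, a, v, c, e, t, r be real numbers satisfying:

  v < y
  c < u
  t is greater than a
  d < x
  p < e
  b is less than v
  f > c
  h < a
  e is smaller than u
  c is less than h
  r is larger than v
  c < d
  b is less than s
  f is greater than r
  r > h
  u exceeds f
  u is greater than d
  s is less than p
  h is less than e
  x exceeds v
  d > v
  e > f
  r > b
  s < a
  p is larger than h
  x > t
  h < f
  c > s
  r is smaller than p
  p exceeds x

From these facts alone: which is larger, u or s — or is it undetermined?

Chaining the given relations: s < c < h < a < t < x < p < e < u.
So u is larger.

u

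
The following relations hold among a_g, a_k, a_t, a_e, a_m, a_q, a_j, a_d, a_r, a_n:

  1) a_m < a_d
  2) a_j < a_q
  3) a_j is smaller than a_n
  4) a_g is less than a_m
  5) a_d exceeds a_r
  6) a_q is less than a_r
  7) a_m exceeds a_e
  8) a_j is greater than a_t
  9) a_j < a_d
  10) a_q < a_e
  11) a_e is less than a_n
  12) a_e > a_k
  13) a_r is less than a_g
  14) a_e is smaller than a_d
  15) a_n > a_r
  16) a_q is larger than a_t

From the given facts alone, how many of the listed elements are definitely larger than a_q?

6

The elements the relations force above a_q are a_r, a_g, a_e, a_m, a_n, a_d — no chain reaches any other.
That is 6.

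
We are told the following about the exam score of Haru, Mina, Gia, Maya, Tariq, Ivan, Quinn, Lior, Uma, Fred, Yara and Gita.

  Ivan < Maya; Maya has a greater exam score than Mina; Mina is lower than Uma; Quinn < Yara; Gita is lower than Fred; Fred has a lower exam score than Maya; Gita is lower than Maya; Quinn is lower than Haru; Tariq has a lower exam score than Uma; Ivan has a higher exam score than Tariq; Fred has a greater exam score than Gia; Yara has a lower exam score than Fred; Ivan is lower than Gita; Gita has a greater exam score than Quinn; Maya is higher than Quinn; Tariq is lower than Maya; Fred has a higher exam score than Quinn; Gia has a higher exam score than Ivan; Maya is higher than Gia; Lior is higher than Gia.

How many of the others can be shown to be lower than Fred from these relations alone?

6

Directly below Fred: Quinn, Gia, Yara, Gita.
One step further: Ivan (5 so far).
One step further: Tariq (6 so far).
Nothing else is reachable below Fred; 6 in all.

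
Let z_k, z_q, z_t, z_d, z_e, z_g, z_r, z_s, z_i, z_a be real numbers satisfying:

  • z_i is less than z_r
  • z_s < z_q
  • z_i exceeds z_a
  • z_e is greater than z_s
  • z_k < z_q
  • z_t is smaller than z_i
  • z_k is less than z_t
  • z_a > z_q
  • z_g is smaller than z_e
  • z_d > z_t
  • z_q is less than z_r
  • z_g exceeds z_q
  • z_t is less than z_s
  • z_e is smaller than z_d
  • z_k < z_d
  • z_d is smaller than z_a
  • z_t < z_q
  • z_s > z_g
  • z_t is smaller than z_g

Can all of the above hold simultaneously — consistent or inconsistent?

inconsistent

We have z_s < z_q stated directly, yet also z_q < z_g < z_s by chaining the others — so z_q < z_s. Contradiction.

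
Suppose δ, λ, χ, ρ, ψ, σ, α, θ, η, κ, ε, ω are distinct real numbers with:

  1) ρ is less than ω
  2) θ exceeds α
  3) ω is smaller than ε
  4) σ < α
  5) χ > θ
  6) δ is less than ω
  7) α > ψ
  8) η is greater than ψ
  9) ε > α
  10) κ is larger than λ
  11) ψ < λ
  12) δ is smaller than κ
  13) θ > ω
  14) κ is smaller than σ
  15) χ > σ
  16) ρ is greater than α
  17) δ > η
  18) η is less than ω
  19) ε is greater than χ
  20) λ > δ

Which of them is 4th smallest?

λ

Chaining the given pairs: ψ < η < δ < λ < κ < σ < α < ρ < ω < θ < χ < ε.
The 4th smallest is λ.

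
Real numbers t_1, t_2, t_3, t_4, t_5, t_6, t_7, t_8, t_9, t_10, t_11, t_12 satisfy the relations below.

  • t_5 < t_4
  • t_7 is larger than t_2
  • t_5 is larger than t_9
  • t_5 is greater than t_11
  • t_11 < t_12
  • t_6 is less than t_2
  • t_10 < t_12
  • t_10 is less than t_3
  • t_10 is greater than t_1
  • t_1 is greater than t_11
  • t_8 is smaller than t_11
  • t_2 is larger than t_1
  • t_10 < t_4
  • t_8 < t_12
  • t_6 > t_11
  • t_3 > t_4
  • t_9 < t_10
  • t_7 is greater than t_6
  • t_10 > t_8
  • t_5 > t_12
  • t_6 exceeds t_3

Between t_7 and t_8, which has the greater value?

Link the given pairs in sequence: t_8 < t_11; t_11 < t_1; t_1 < t_10; t_10 < t_12; t_12 < t_5; t_5 < t_4; t_4 < t_3; t_3 < t_6; t_6 < t_2; t_2 < t_7.
Together: t_8 < t_11 < t_1 < t_10 < t_12 < t_5 < t_4 < t_3 < t_6 < t_2 < t_7.
So t_8 < t_7; t_7 is the larger of the two.

t_7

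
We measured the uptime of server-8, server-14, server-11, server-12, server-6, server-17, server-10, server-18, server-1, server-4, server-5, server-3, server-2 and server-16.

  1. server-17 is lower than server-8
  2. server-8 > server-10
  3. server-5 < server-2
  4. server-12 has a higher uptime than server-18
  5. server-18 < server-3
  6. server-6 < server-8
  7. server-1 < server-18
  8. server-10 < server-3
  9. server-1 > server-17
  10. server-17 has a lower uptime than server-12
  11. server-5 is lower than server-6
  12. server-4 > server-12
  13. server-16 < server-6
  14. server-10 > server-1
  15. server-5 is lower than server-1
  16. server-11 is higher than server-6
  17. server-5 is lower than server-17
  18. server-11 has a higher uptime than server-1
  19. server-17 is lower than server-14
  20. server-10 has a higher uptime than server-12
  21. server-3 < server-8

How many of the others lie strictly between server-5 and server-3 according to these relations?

5

Chaining upward from server-5 reaches: server-6, server-17, server-14, server-1, server-2, server-18, server-12, server-10, server-4, server-8, server-11.
Chaining downward from server-3 reaches: server-17, server-1, server-18, server-12, server-10.
Strictly between server-5 and server-3 are those in both lists: server-17, server-1, server-18, server-12, server-10 — 5 elements.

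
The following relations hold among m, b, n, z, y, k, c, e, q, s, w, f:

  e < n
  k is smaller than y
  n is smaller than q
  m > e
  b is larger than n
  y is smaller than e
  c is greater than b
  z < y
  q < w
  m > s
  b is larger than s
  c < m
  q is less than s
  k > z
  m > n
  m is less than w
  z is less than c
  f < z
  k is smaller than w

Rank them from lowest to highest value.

f < z < k < y < e < n < q < s < b < c < m < w

Each adjacent pair is fixed by a given relation: f < z; z < k; k < y; y < e; e < n; n < q; q < s; s < b; b < c; c < m; m < w. Chaining them end to end gives the full order.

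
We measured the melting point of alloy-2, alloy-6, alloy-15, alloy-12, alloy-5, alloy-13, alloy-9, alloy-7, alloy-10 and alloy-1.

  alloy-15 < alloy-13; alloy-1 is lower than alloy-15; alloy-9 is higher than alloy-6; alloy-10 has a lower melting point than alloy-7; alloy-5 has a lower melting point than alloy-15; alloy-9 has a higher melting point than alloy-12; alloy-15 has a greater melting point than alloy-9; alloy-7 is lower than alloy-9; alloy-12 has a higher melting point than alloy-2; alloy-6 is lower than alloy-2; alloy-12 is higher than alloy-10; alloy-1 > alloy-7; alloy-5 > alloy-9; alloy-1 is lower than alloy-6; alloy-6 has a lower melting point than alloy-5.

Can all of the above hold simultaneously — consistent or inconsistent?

consistent

The single ordering alloy-10 < alloy-7 < alloy-1 < alloy-6 < alloy-2 < alloy-12 < alloy-9 < alloy-5 < alloy-15 < alloy-13 satisfies every listed relation, so no contradiction arises.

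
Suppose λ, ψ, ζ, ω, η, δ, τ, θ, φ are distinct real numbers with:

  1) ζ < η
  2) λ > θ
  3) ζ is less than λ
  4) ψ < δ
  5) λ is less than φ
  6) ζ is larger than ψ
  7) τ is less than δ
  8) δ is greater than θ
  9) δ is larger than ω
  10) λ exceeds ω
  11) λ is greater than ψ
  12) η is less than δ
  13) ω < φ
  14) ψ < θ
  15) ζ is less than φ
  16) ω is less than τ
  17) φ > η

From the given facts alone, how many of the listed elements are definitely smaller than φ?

6

The elements the relations force below φ are ψ, ζ, η, ω, θ, λ — no chain reaches any other.
That is 6.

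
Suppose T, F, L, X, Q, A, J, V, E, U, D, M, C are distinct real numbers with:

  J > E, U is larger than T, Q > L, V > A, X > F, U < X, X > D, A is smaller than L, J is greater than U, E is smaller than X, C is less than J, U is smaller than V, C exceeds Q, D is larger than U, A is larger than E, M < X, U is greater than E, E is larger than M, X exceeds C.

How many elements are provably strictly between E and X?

6

The relations place E below X. An element lies strictly between them when it is forced above E and also forced below X.
Above E: {U, A, D, L, Q, C, V, J}. Below X: {T, M, U, A, D, L, Q, F, C}.
Intersection: {U, A, D, L, Q, C} — 6.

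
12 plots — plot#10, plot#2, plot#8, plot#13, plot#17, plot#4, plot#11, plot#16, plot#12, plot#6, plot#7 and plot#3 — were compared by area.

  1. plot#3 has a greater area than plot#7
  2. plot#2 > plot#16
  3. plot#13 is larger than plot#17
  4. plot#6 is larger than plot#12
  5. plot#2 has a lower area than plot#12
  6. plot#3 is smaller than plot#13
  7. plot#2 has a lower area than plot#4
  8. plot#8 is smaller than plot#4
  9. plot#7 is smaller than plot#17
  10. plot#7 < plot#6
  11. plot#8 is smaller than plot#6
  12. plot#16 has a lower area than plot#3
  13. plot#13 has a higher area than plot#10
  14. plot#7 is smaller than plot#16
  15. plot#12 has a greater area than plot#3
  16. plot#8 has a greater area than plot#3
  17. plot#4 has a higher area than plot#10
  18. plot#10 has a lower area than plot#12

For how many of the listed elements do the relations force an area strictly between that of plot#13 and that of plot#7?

3

Chaining upward from plot#7 reaches: plot#17, plot#16, plot#2, plot#3, plot#8, plot#4, plot#12, plot#6.
Chaining downward from plot#13 reaches: plot#10, plot#17, plot#16, plot#3.
Strictly between plot#7 and plot#13 are those in both lists: plot#17, plot#16, plot#3 — 3 elements.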